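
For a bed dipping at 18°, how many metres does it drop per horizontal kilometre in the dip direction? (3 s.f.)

325 m

drop per km = 1000 × tan 18° = 1000 × 0.3249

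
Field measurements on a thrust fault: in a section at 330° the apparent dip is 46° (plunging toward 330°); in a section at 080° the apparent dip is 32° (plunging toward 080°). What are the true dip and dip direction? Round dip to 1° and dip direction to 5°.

true dip 56°, dip direction 015°

The two traces are lines in the plane: v₁ = (sin 330°·cos 46°, cos 330°·cos 46°, −sin 46°), v₂ = (sin 80°·cos 32°, cos 80°·cos 32°, −sin 32°).
n = v₁ × v₂ = (0.213, 0.785, 0.554) (taken with n_z > 0).
True dip = arccos(n_z / |n|) = arccos(0.5627) = 55.8°.
Dip direction = azimuth of (n_x, n_y) = atan2(0.213, 0.785) = 15°.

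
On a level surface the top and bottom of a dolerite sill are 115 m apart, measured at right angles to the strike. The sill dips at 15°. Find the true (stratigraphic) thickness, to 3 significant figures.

29.8 m

True thickness t = w · sin(dip) = 115 × sin 15°
t = 115 × 0.2588 = 29.764 m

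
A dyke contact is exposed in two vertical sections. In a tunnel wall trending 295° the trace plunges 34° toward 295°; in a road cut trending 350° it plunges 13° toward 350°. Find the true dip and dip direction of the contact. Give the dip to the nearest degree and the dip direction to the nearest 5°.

true dip 35°, dip direction 280°

Represent each trace as a vector plunging at its apparent dip toward its trend (east-north-up frame): v₁ = (-0.751, 0.350, -0.559), v₂ = (-0.169, 0.960, -0.225).
The plane normal is n = v₁ × v₂ ∝ (-0.458, 0.074, 0.662).
tan δ = √(n_x²+n_y²)/n_z = 0.464/0.662, so δ = 35.0°.
The horizontal component of n points toward azimuth atan2(n_x, n_y) = 279°, the dip direction.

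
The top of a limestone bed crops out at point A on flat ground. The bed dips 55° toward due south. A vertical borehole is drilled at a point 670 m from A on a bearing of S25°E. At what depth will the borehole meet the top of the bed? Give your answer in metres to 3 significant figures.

867 m

The hole lies 25° from the dip direction, so the down-dip offset is 670 × cos 25° = 607.23 m.
Depth = down-dip offset × tan(dip) = 607.23 × tan 55° = 607.23 × 1.4281
Depth = 867.21 m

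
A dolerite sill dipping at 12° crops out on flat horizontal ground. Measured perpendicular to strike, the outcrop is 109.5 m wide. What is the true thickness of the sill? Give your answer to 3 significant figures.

22.8 m

True thickness t = w · sin(dip) = 109.5 × sin 12°
t = 109.5 × 0.2079 = 22.766 m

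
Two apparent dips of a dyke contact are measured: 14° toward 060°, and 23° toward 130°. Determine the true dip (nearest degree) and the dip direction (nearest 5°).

true dip 24°, dip direction 115°

The two traces are lines in the plane: v₁ = (sin 60°·cos 14°, cos 60°·cos 14°, −sin 14°), v₂ = (sin 130°·cos 23°, cos 130°·cos 23°, −sin 23°).
The plane normal is n = v₁ × v₂ ∝ (0.333, -0.158, 0.839).
tan δ = √(n_x²+n_y²)/n_z = 0.368/0.839, so δ = 23.7°.
The horizontal component of n points toward azimuth atan2(n_x, n_y) = 115°, the dip direction.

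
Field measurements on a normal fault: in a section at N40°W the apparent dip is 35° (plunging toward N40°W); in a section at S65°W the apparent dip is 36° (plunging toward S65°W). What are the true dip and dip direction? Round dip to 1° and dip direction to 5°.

Each apparent-dip line lies in the plane. As unit vectors (x east, y north, z up), v₁ plunges 35°→N40°W and v₂ plunges 36°→S65°W.
Cross product v₁ × v₂ gives the pole to the plane: n ∝ (-0.565, 0.111, 0.640).
Dip δ = arctan(|n_h|/n_z) = arctan(0.576/0.640) = 42.0°.
Dip direction = azimuth of (n_x, n_y) = atan2(-0.565, 0.111) = 281°.

true dip 42°, dip direction 280°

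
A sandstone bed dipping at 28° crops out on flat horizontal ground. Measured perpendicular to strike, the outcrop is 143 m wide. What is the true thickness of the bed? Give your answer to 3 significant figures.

True thickness t = w · sin(dip) = 143 × sin 28°
t = 143 × 0.4695 = 67.134 m

67.1 m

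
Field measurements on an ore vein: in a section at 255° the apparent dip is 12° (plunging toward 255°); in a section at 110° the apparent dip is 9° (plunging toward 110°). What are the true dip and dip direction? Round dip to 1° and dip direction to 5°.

Represent each trace as a vector plunging at its apparent dip toward its trend (east-north-up frame): v₁ = (-0.945, -0.253, -0.208), v₂ = (0.928, -0.338, -0.156).
n = v₁ × v₂ = (-0.031, -0.341, 0.554) (taken with n_z > 0).
tan δ = √(n_x²+n_y²)/n_z = 0.342/0.554, so δ = 31.7°.
Dip direction = azimuth of (n_x, n_y) = atan2(-0.031, -0.341) = 185°.

true dip 32°, dip direction 185°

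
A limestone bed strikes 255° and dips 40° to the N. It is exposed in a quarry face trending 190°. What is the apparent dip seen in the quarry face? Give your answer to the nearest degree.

The strike is 255° and the section trends 190°; the acute angle between them is β = 65°.
tan(apparent dip) = tan 40° · sin 65° = 0.7605
α = arctan(0.7605) = 37.25°

37°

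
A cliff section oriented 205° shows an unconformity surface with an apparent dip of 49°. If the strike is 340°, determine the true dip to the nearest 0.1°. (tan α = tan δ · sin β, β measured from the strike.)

The section is 45° from the strike.
tan(true dip) = tan 49° / sin 45° = 1.6269
true dip = arctan 1.6269 = 58.42°

58.4°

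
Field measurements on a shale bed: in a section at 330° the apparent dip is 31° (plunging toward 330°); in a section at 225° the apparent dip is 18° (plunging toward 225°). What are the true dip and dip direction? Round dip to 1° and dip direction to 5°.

Represent each trace as a vector plunging at its apparent dip toward its trend (east-north-up frame): v₁ = (-0.429, 0.742, -0.515), v₂ = (-0.672, -0.672, -0.309).
n = v₁ × v₂ = (-0.576, 0.214, 0.787) (taken with n_z > 0).
tan δ = √(n_x²+n_y²)/n_z = 0.614/0.787, so δ = 38.0°.
Dip direction = azimuth of (n_x, n_y) = atan2(-0.576, 0.214) = 290°.

true dip 38°, dip direction 290°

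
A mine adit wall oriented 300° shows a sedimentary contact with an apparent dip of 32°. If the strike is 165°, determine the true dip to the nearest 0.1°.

The section is 45° from the strike.
tan(true dip) = tan 32° / sin 45° = 0.8837
δ = arctan(0.8837) = 41.47°

41.5°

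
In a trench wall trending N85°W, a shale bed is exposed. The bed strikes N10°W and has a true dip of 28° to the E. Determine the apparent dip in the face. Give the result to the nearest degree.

27°

The strike is N10°W and the section trends N85°W; the acute angle between them is β = 75°.
tan α = tan 28° × sin 75° = 0.5317 × 0.9659 = 0.5136
apparent dip = arctan 0.5136 = 27.18°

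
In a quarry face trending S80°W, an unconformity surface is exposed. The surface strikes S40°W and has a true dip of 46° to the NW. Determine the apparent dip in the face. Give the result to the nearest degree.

The section lies 40° from the strike.
tan(apparent dip) = tan 46° · sin 40° = 0.6656
α = arctan(0.6656) = 33.65°

34°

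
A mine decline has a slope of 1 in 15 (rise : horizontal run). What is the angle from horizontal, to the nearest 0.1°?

tan θ = 1/15 = 0.0667
θ = arctan(0.0667) = 3.81°

3.8°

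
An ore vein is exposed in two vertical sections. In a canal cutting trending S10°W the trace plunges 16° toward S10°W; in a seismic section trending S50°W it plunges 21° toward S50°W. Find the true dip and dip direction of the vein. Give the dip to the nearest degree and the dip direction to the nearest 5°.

The two traces are lines in the plane: v₁ = (sin 190°·cos 16°, cos 190°·cos 16°, −sin 16°), v₂ = (sin 230°·cos 21°, cos 230°·cos 21°, −sin 21°).
Cross product v₁ × v₂ gives the pole to the plane: n ∝ (-0.174, -0.137, 0.577).
Dip δ = arctan(|n_h|/n_z) = arctan(0.222/0.577) = 21.0°.
Dip direction = atan2(-0.174, -0.137) = 232° (azimuth of n's horizontal projection).

true dip 21°, dip direction 230°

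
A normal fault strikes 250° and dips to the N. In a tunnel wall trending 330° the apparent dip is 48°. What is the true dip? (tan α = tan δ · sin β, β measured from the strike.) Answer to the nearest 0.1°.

The section is 80° from the strike.
tan(true dip) = tan 48° / sin 80° = 1.1277
δ = arctan(1.1277) = 48.44°

48.4°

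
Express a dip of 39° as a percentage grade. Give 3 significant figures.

81.0%

grade % = 100 × tan 39° = 100 × 0.8098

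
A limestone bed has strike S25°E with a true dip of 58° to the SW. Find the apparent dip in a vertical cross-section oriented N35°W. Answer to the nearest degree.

16°

The strike is S25°E and the section trends N35°W; the acute angle between them is β = 10°.
tan α = tan 58° × sin 10° = 1.6003 × 0.1736 = 0.2779
α = arctan(0.2779) = 15.53°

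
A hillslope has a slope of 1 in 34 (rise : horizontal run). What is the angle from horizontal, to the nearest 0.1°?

1.7°

tan θ = 1/34 = 0.0294
θ = arctan(0.0294) = 1.68°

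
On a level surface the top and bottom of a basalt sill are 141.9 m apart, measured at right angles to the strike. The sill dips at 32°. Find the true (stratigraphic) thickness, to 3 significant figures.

75.2 m

True thickness t = w · sin(dip) = 141.9 × sin 32°
t = 141.9 × 0.5299 = 75.196 m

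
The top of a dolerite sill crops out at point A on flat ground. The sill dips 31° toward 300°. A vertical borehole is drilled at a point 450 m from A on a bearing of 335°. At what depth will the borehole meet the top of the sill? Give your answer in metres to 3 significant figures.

221 m

The hole lies 35° from the dip direction, so the down-dip offset is 450 × cos 35° = 368.62 m.
Depth = down-dip offset × tan(dip) = 368.62 × tan 31° = 368.62 × 0.6009
Depth = 221.49 m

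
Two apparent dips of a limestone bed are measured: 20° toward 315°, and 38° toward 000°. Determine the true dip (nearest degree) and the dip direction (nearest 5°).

Each apparent-dip line lies in the plane. As unit vectors (x east, y north, z up), v₁ plunges 20°→315° and v₂ plunges 38°→000°.
n = v₁ × v₂ = (0.140, 0.409, 0.524) (taken with n_z > 0).
Dip δ = arctan(|n_h|/n_z) = arctan(0.432/0.524) = 39.5°.
The horizontal component of n points toward azimuth atan2(n_x, n_y) = 19°, the dip direction.

true dip 40°, dip direction 020°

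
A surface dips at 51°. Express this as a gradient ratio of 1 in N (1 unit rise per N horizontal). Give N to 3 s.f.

1 : N means tan θ = 1/N, so N = 1/tan 51° = 1/1.2349

1 in 0.810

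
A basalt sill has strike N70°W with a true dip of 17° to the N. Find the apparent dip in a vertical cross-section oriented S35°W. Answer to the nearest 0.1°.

The strike is N70°W and the section trends S35°W; the acute angle between them is β = 75°.
tan α = tan 17° × sin 75° = 0.3057 × 0.9659 = 0.2953
α = arctan(0.2953) = 16.45°

16.5°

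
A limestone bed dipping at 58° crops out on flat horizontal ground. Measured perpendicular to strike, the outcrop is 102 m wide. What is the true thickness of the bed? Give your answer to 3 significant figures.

86.5 m

True thickness t = w · sin(dip) = 102 × sin 58°
t = 102 × 0.8480 = 86.501 m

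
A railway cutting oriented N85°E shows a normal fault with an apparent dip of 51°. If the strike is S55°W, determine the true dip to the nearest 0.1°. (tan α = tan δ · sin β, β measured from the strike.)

The section is 30° from the strike.
tan(true dip) = tan 51° / sin 30° = 2.4698
δ = arctan(2.4698) = 67.96°

68.0°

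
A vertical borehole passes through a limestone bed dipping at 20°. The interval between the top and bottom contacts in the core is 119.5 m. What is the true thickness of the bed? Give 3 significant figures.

True thickness t = h · cos(dip) = 119.5 × cos 20°
t = 119.5 × 0.9397 = 112.293 m

112 m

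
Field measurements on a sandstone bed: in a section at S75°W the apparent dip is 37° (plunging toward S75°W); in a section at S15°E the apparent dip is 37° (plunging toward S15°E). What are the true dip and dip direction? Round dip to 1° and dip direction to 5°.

true dip 47°, dip direction 210°

Each apparent-dip line lies in the plane. As unit vectors (x east, y north, z up), v₁ plunges 37°→S75°W and v₂ plunges 37°→S15°E.
n = v₁ × v₂ = (-0.340, -0.589, 0.638) (taken with n_z > 0).
Dip δ = arctan(|n_h|/n_z) = arctan(0.680/0.638) = 46.8°.
The horizontal component of n points toward azimuth atan2(n_x, n_y) = 210°, the dip direction.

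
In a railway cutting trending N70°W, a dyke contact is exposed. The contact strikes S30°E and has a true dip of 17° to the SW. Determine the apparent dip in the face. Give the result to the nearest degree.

Angle between strike (S30°E) and section (N70°W): β = 40°.
tan(apparent dip) = tan 17° · sin 40° = 0.1965
α = arctan(0.1965) = 11.12°

11°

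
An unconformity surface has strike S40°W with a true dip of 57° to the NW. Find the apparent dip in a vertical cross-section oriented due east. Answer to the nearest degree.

The strike is S40°W and the section trends due east; the acute angle between them is β = 50°.
tan α = tan 57° × sin 50° = 1.5399 × 0.7660 = 1.1796
apparent dip = arctan 1.1796 = 49.71°

50°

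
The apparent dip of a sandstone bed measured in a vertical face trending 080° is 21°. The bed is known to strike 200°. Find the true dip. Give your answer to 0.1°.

The section is 60° from the strike.
tan(true dip) = tan 21° / sin 60° = 0.4432
true dip = arctan 0.4432 = 23.91°

23.9°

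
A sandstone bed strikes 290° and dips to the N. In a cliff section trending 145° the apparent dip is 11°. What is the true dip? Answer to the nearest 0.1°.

The section is 35° from the strike.
tan δ = tan α / sin β = tan 11° / sin 35° = 0.1944 / 0.5736 = 0.3389
true dip = arctan 0.3389 = 18.72°

18.7°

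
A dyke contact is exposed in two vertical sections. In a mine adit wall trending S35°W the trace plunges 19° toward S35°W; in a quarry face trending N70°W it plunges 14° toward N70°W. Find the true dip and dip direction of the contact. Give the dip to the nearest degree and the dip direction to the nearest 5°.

true dip 21°, dip direction 240°

Each apparent-dip line lies in the plane. As unit vectors (x east, y north, z up), v₁ plunges 19°→S35°W and v₂ plunges 14°→N70°W.
Cross product v₁ × v₂ gives the pole to the plane: n ∝ (-0.295, -0.166, 0.886).
Dip δ = arctan(|n_h|/n_z) = arctan(0.339/0.886) = 20.9°.
Dip direction = atan2(-0.295, -0.166) = 241° (azimuth of n's horizontal projection).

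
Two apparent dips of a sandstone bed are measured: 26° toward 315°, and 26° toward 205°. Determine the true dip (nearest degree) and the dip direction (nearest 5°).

true dip 40°, dip direction 260°

Each apparent-dip line lies in the plane. As unit vectors (x east, y north, z up), v₁ plunges 26°→315° and v₂ plunges 26°→205°.
n = v₁ × v₂ = (-0.636, -0.112, 0.759) (taken with n_z > 0).
tan δ = √(n_x²+n_y²)/n_z = 0.646/0.759, so δ = 40.4°.
Dip direction = azimuth of (n_x, n_y) = atan2(-0.636, -0.112) = 260°.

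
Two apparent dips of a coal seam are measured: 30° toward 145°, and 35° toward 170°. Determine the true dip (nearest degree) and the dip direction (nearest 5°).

The two traces are lines in the plane: v₁ = (sin 145°·cos 30°, cos 145°·cos 30°, −sin 30°), v₂ = (sin 170°·cos 35°, cos 170°·cos 35°, −sin 35°).
n = v₁ × v₂ = (-0.004, -0.214, 0.300) (taken with n_z > 0).
tan δ = √(n_x²+n_y²)/n_z = 0.214/0.300, so δ = 35.5°.
The horizontal component of n points toward azimuth atan2(n_x, n_y) = 181°, the dip direction.

true dip 35°, dip direction 180°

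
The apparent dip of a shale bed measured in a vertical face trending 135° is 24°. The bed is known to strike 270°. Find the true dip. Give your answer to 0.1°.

The section is 45° from the strike.
tan δ = tan α / sin β = tan 24° / sin 45° = 0.4452 / 0.7071 = 0.6296
true dip = arctan 0.6296 = 32.20°

32.2°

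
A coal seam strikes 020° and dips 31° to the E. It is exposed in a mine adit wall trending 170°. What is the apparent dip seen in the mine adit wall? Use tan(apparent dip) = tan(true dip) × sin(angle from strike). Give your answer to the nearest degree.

17°

The strike is 020° and the section trends 170°; the acute angle between them is β = 30°.
tan(apparent dip) = tan 31° · sin 30° = 0.3004
apparent dip = arctan 0.3004 = 16.72°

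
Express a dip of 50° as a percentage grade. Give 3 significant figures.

grade % = 100 × tan 50° = 100 × 1.1918

119%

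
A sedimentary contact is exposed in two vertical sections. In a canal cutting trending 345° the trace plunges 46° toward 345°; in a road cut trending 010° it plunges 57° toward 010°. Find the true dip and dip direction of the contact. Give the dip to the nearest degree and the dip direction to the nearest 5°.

true dip 60°, dip direction 040°

Represent each trace as a vector plunging at its apparent dip toward its trend (east-north-up frame): v₁ = (-0.180, 0.671, -0.719), v₂ = (0.095, 0.536, -0.839).
Cross product v₁ × v₂ gives the pole to the plane: n ∝ (0.177, 0.219, 0.160).
tan δ = √(n_x²+n_y²)/n_z = 0.281/0.160, so δ = 60.4°.
Dip direction = atan2(0.177, 0.219) = 39° (azimuth of n's horizontal projection).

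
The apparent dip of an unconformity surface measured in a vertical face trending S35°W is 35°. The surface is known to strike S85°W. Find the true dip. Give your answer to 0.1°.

β = acute angle between strike S85°W and section S35°W = 50°.
tan δ = tan α / sin β = tan 35° / sin 50° = 0.7002 / 0.7660 = 0.9141
true dip = arctan 0.9141 = 42.43°

42.4°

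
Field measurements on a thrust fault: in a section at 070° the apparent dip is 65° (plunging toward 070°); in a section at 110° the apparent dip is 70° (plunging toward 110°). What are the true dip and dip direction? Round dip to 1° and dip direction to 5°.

true dip 70°, dip direction 110°

The two traces are lines in the plane: v₁ = (sin 70°·cos 65°, cos 70°·cos 65°, −sin 65°), v₂ = (sin 110°·cos 70°, cos 110°·cos 70°, −sin 70°).
Cross product v₁ × v₂ gives the pole to the plane: n ∝ (0.242, -0.082, 0.093).
tan δ = √(n_x²+n_y²)/n_z = 0.255/0.093, so δ = 70.0°.
Dip direction = atan2(0.242, -0.082) = 109° (azimuth of n's horizontal projection).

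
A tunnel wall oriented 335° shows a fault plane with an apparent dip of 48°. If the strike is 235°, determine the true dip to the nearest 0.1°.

48.4°

The section is 80° from the strike.
tan(true dip) = tan 48° / sin 80° = 1.1277
δ = arctan(1.1277) = 48.44°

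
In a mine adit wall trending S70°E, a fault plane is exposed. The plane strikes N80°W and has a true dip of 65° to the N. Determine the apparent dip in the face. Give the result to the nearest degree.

20°

The strike is N80°W and the section trends S70°E; the acute angle between them is β = 10°.
tan(apparent dip) = tan 65° · sin 10° = 0.3724
α = arctan(0.3724) = 20.42°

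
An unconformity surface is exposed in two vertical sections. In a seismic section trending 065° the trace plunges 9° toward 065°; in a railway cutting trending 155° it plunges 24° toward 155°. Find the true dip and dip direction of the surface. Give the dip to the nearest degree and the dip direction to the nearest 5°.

Each apparent-dip line lies in the plane. As unit vectors (x east, y north, z up), v₁ plunges 9°→065° and v₂ plunges 24°→155°.
Cross product v₁ × v₂ gives the pole to the plane: n ∝ (0.299, -0.304, 0.902).
True dip = arccos(n_z / |n|) = arccos(0.9041) = 25.3°.
Dip direction = atan2(0.299, -0.304) = 135° (azimuth of n's horizontal projection).

true dip 25°, dip direction 135°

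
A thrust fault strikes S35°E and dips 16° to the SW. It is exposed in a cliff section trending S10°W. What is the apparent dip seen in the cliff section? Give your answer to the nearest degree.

Angle between strike (S35°E) and section (S10°W): β = 45°.
tan α = tan 16° × sin 45° = 0.2867 × 0.7071 = 0.2028
α = arctan(0.2028) = 11.46°

11°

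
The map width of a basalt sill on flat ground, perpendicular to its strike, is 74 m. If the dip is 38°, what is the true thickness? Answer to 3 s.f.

45.6 m

True thickness t = w · sin(dip) = 74 × sin 38°
t = 74 × 0.6157 = 45.559 m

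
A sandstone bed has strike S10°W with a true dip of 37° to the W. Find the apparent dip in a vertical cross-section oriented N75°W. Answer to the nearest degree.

The section lies 85° from the strike.
tan α = tan 37° × sin 85° = 0.7536 × 0.9962 = 0.7507
apparent dip = arctan 0.7507 = 36.90°

37°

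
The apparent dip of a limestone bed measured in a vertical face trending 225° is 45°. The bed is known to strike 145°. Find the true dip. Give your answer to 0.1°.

45.4°

The section is 80° from the strike.
tan δ = tan α / sin β = tan 45° / sin 80° = 1.0000 / 0.9848 = 1.0154
δ = arctan(1.0154) = 45.44°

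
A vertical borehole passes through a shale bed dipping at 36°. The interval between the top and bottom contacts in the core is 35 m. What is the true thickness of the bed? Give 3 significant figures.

28.3 m

True thickness t = h · cos(dip) = 35 × cos 36°
t = 35 × 0.8090 = 28.316 m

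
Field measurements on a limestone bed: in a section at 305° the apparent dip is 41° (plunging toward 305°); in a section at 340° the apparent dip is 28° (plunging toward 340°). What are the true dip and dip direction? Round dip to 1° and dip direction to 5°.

true dip 43°, dip direction 285°

Each apparent-dip line lies in the plane. As unit vectors (x east, y north, z up), v₁ plunges 41°→305° and v₂ plunges 28°→340°.
n = v₁ × v₂ = (-0.341, 0.092, 0.382) (taken with n_z > 0).
Dip δ = arctan(|n_h|/n_z) = arctan(0.353/0.382) = 42.8°.
Dip direction = azimuth of (n_x, n_y) = atan2(-0.341, 0.092) = 285°.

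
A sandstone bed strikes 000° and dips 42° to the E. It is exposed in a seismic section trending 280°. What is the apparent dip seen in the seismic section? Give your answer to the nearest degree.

The strike is 000° and the section trends 280°; the acute angle between them is β = 80°.
tan α = tan 42° × sin 80° = 0.9004 × 0.9848 = 0.8867
apparent dip = arctan 0.8867 = 41.56°

42°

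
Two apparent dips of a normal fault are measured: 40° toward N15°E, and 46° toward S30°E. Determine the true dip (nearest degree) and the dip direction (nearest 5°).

The two traces are lines in the plane: v₁ = (sin 15°·cos 40°, cos 15°·cos 40°, −sin 40°), v₂ = (sin 150°·cos 46°, cos 150°·cos 46°, −sin 46°).
Cross product v₁ × v₂ gives the pole to the plane: n ∝ (0.919, 0.081, 0.376).
Dip δ = arctan(|n_h|/n_z) = arctan(0.922/0.376) = 67.8°.
Dip direction = azimuth of (n_x, n_y) = atan2(0.919, 0.081) = 85°.

true dip 68°, dip direction 085°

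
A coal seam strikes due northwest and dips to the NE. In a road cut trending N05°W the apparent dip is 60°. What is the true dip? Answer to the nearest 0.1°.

The section is 40° from the strike.
tan δ = tan α / sin β = tan 60° / sin 40° = 1.7321 / 0.6428 = 2.6946
true dip = arctan 2.6946 = 69.64°

69.6°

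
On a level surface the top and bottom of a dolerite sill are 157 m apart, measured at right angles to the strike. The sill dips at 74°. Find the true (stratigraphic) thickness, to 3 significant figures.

True thickness t = w · sin(dip) = 157 × sin 74°
t = 157 × 0.9613 = 150.918 m

151 m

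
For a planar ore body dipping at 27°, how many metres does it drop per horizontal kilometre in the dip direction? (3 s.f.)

510 m

drop per km = 1000 × tan 27° = 1000 × 0.5095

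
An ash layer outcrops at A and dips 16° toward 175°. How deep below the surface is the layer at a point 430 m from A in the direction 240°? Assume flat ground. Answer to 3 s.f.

The hole lies 65° from the dip direction, so the down-dip offset is 430 × cos 65° = 181.73 m.
Depth = down-dip offset × tan(dip) = 181.73 × tan 16° = 181.73 × 0.2867
Depth = 52.11 m

52.1 m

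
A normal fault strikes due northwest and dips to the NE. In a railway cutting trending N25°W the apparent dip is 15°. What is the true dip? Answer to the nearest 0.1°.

38.1°

β = acute angle between strike due northwest and section N25°W = 20°.
tan(true dip) = tan 15° / sin 20° = 0.7834
δ = arctan(0.7834) = 38.08°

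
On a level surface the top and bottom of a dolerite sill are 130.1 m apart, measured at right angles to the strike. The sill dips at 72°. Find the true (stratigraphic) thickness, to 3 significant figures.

True thickness t = w · sin(dip) = 130.1 × sin 72°
t = 130.1 × 0.9511 = 123.732 m

124 m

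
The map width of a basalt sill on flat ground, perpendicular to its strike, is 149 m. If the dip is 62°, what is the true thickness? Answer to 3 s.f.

132 m

True thickness t = w · sin(dip) = 149 × sin 62°
t = 149 × 0.8829 = 131.559 m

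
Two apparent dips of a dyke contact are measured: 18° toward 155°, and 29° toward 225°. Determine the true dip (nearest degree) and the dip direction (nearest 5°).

true dip 30°, dip direction 210°

Each apparent-dip line lies in the plane. As unit vectors (x east, y north, z up), v₁ plunges 18°→155° and v₂ plunges 29°→225°.
n = v₁ × v₂ = (-0.227, -0.386, 0.782) (taken with n_z > 0).
True dip = arccos(n_z / |n|) = arccos(0.8678) = 29.8°.
Dip direction = azimuth of (n_x, n_y) = atan2(-0.227, -0.386) = 210°.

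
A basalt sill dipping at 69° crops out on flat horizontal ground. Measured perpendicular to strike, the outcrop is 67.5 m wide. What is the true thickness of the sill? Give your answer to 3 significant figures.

True thickness t = w · sin(dip) = 67.5 × sin 69°
t = 67.5 × 0.9336 = 63.017 m

63.0 m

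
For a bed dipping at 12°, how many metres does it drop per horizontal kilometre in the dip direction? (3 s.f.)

213 m

drop per km = 1000 × tan 12° = 1000 × 0.2126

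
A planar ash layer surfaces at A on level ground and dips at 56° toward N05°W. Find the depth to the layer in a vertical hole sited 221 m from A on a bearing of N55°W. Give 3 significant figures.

The hole lies 50° from the dip direction, so the down-dip offset is 221 × cos 50° = 142.06 m.
Depth = down-dip offset × tan(dip) = 142.06 × tan 56° = 142.06 × 1.4826
Depth = 210.61 m

211 m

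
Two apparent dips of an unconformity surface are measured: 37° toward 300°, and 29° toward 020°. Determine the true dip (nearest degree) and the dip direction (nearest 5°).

Represent each trace as a vector plunging at its apparent dip toward its trend (east-north-up frame): v₁ = (-0.692, 0.399, -0.602), v₂ = (0.299, 0.822, -0.485).
The plane normal is n = v₁ × v₂ ∝ (-0.301, 0.515, 0.688).
tan δ = √(n_x²+n_y²)/n_z = 0.597/0.688, so δ = 40.9°.
Dip direction = azimuth of (n_x, n_y) = atan2(-0.301, 0.515) = 330°.

true dip 41°, dip direction 330°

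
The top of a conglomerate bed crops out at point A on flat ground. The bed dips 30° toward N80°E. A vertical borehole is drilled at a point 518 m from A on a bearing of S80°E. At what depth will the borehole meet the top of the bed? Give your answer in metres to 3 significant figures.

281 m

The hole lies 20° from the dip direction, so the down-dip offset is 518 × cos 20° = 486.76 m.
Depth = down-dip offset × tan(dip) = 486.76 × tan 30° = 486.76 × 0.5774
Depth = 281.03 m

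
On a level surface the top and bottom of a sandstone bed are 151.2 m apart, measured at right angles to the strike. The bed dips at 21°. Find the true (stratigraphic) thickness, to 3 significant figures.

True thickness t = w · sin(dip) = 151.2 × sin 21°
t = 151.2 × 0.3584 = 54.185 m

54.2 m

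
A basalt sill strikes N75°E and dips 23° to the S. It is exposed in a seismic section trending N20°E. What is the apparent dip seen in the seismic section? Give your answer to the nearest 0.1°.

19.2°

The strike is N75°E and the section trends N20°E; the acute angle between them is β = 55°.
tan(apparent dip) = tan 23° · sin 55° = 0.3477
apparent dip = arctan 0.3477 = 19.17°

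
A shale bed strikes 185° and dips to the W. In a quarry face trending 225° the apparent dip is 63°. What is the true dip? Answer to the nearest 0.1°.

β = acute angle between strike 185° and section 225° = 40°.
tan δ = tan α / sin β = tan 63° / sin 40° = 1.9626 / 0.6428 = 3.0533
δ = arctan(3.0533) = 71.87°

71.9°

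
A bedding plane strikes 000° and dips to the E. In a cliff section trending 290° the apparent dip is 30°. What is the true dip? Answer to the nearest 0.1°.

β = acute angle between strike 000° and section 290° = 70°.
tan(true dip) = tan 30° / sin 70° = 0.6144
δ = arctan(0.6144) = 31.57°

31.6°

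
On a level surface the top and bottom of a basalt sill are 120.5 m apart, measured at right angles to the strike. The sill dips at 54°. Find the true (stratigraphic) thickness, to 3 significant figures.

97.5 m

True thickness t = w · sin(dip) = 120.5 × sin 54°
t = 120.5 × 0.8090 = 97.487 m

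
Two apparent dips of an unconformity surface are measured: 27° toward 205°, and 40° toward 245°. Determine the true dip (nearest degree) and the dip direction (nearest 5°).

The two traces are lines in the plane: v₁ = (sin 205°·cos 27°, cos 205°·cos 27°, −sin 27°), v₂ = (sin 245°·cos 40°, cos 245°·cos 40°, −sin 40°).
Cross product v₁ × v₂ gives the pole to the plane: n ∝ (-0.372, -0.073, 0.439).
Dip δ = arctan(|n_h|/n_z) = arctan(0.379/0.439) = 40.8°.
The horizontal component of n points toward azimuth atan2(n_x, n_y) = 259°, the dip direction.

true dip 41°, dip direction 260°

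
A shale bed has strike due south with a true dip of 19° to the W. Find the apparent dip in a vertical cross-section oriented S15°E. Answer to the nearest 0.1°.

The section lies 15° from the strike.
tan(apparent dip) = tan 19° · sin 15° = 0.0891
α = arctan(0.0891) = 5.09°

5.1°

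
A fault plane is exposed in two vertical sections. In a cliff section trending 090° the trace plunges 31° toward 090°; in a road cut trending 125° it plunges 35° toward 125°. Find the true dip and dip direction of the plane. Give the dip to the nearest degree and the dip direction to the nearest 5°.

The two traces are lines in the plane: v₁ = (sin 90°·cos 31°, cos 90°·cos 31°, −sin 31°), v₂ = (sin 125°·cos 35°, cos 125°·cos 35°, −sin 35°).
The plane normal is n = v₁ × v₂ ∝ (0.242, -0.146, 0.403).
True dip = arccos(n_z / |n|) = arccos(0.8185) = 35.1°.
Dip direction = atan2(0.242, -0.146) = 121° (azimuth of n's horizontal projection).

true dip 35°, dip direction 120°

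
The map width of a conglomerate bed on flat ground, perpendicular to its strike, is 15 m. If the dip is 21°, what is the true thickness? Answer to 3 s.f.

5.38 m

True thickness t = w · sin(dip) = 15 × sin 21°
t = 15 × 0.3584 = 5.376 m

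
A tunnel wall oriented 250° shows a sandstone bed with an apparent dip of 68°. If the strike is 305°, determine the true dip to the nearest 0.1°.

β = acute angle between strike 305° and section 250° = 55°.
tan δ = tan α / sin β = tan 68° / sin 55° = 2.4751 / 0.8192 = 3.0215
true dip = arctan 3.0215 = 71.69°

71.7°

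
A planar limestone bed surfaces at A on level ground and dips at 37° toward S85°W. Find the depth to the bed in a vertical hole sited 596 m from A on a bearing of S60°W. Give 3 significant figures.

The hole lies 25° from the dip direction, so the down-dip offset is 596 × cos 25° = 540.16 m.
Depth = down-dip offset × tan(dip) = 540.16 × tan 37° = 540.16 × 0.7536
Depth = 407.04 m

407 m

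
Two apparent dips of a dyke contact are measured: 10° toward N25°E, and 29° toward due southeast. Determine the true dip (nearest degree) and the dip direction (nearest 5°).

true dip 34°, dip direction 100°

Represent each trace as a vector plunging at its apparent dip toward its trend (east-north-up frame): v₁ = (0.416, 0.893, -0.174), v₂ = (0.618, -0.618, -0.485).
n = v₁ × v₂ = (0.540, -0.094, 0.809) (taken with n_z > 0).
Dip δ = arctan(|n_h|/n_z) = arctan(0.548/0.809) = 34.1°.
Dip direction = azimuth of (n_x, n_y) = atan2(0.540, -0.094) = 100°.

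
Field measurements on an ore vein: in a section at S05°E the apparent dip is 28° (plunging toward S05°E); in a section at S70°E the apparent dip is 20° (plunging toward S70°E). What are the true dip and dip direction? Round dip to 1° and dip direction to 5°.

true dip 29°, dip direction 160°

Represent each trace as a vector plunging at its apparent dip toward its trend (east-north-up frame): v₁ = (0.077, -0.880, -0.469), v₂ = (0.883, -0.321, -0.342).
n = v₁ × v₂ = (0.150, -0.388, 0.752) (taken with n_z > 0).
Dip δ = arctan(|n_h|/n_z) = arctan(0.416/0.752) = 29.0°.
Dip direction = atan2(0.150, -0.388) = 159° (azimuth of n's horizontal projection).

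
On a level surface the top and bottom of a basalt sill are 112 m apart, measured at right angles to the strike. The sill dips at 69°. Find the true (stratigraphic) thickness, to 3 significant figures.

True thickness t = w · sin(dip) = 112 × sin 69°
t = 112 × 0.9336 = 104.561 m

105 m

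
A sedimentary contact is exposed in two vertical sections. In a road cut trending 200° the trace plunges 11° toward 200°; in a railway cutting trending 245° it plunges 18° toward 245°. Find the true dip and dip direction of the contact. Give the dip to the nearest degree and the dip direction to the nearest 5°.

Represent each trace as a vector plunging at its apparent dip toward its trend (east-north-up frame): v₁ = (-0.336, -0.922, -0.191), v₂ = (-0.862, -0.402, -0.309).
n = v₁ × v₂ = (-0.208, -0.061, 0.660) (taken with n_z > 0).
tan δ = √(n_x²+n_y²)/n_z = 0.217/0.660, so δ = 18.2°.
Dip direction = azimuth of (n_x, n_y) = atan2(-0.208, -0.061) = 254°.

true dip 18°, dip direction 255°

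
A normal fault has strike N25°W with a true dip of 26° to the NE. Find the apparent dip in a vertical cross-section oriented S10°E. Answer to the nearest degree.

The strike is N25°W and the section trends S10°E; the acute angle between them is β = 15°.
tan(apparent dip) = tan 26° · sin 15° = 0.1262
apparent dip = arctan 0.1262 = 7.19°

7°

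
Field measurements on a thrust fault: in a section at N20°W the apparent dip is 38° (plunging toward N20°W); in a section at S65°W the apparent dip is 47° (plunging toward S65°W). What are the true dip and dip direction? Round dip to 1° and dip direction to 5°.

true dip 54°, dip direction 285°

Represent each trace as a vector plunging at its apparent dip toward its trend (east-north-up frame): v₁ = (-0.270, 0.740, -0.616), v₂ = (-0.618, -0.288, -0.731).
The plane normal is n = v₁ × v₂ ∝ (-0.719, 0.183, 0.535).
True dip = arccos(n_z / |n|) = arccos(0.5851) = 54.2°.
The horizontal component of n points toward azimuth atan2(n_x, n_y) = 284°, the dip direction.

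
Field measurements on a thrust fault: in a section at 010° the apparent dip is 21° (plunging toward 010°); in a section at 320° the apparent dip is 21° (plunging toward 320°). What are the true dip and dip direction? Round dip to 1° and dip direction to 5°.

true dip 23°, dip direction 345°

The two traces are lines in the plane: v₁ = (sin 10°·cos 21°, cos 10°·cos 21°, −sin 21°), v₂ = (sin 320°·cos 21°, cos 320°·cos 21°, −sin 21°).
Cross product v₁ × v₂ gives the pole to the plane: n ∝ (-0.073, 0.273, 0.668).
True dip = arccos(n_z / |n|) = arccos(0.9208) = 23.0°.
The horizontal component of n points toward azimuth atan2(n_x, n_y) = 345°, the dip direction.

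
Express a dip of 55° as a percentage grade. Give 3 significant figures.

143%

grade % = 100 × tan 55° = 100 × 1.4281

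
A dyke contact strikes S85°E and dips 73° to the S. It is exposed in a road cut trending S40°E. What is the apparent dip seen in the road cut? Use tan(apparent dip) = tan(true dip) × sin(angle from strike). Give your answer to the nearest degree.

The strike is S85°E and the section trends S40°E; the acute angle between them is β = 45°.
tan α = tan 73° × sin 45° = 3.2709 × 0.7071 = 2.3128
α = arctan(2.3128) = 66.62°

67°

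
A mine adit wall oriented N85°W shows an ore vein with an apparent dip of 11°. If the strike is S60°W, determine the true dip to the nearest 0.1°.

18.7°

The section is 35° from the strike.
tan(true dip) = tan 11° / sin 35° = 0.3389
true dip = arctan 0.3389 = 18.72°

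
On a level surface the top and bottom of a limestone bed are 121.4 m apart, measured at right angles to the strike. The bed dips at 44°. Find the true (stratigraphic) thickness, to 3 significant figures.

84.3 m

True thickness t = w · sin(dip) = 121.4 × sin 44°
t = 121.4 × 0.6947 = 84.332 m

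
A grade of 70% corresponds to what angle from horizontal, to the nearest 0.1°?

tan θ = 70/100 = 0.7000
θ = arctan(0.7000) = 34.99°

35.0°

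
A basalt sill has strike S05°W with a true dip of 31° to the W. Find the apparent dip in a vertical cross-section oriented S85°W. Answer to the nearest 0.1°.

Angle between strike (S05°W) and section (S85°W): β = 80°.
tan(apparent dip) = tan 31° · sin 80° = 0.5917
α = arctan(0.5917) = 30.61°

30.6°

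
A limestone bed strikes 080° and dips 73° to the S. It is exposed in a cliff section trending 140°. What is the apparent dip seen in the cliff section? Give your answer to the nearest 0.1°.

The strike is 080° and the section trends 140°; the acute angle between them is β = 60°.
tan α = tan 73° × sin 60° = 3.2709 × 0.8660 = 2.8326
apparent dip = arctan 2.8326 = 70.56°

70.6°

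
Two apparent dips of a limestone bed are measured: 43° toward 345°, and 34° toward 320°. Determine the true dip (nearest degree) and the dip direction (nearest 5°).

Represent each trace as a vector plunging at its apparent dip toward its trend (east-north-up frame): v₁ = (-0.189, 0.706, -0.682), v₂ = (-0.533, 0.635, -0.559).
The plane normal is n = v₁ × v₂ ∝ (0.038, 0.258, 0.256).
Dip δ = arctan(|n_h|/n_z) = arctan(0.260/0.256) = 45.5°.
Dip direction = atan2(0.038, 0.258) = 8° (azimuth of n's horizontal projection).

true dip 45°, dip direction 010°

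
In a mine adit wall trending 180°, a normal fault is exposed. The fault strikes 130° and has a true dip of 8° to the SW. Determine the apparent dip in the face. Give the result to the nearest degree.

6°

Angle between strike (130°) and section (180°): β = 50°.
tan(apparent dip) = tan 8° · sin 50° = 0.1077
α = arctan(0.1077) = 6.14°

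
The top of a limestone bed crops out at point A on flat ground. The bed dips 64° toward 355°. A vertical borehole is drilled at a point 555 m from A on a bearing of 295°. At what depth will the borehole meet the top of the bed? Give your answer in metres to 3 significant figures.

The hole lies 60° from the dip direction, so the down-dip offset is 555 × cos 60° = 277.50 m.
Depth = down-dip offset × tan(dip) = 277.50 × tan 64° = 277.50 × 2.0503
Depth = 568.96 m

569 m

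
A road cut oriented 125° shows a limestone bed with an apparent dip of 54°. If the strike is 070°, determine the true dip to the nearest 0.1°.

59.2°

β = acute angle between strike 070° and section 125° = 55°.
tan δ = tan α / sin β = tan 54° / sin 55° = 1.3764 / 0.8192 = 1.6803
δ = arctan(1.6803) = 59.24°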